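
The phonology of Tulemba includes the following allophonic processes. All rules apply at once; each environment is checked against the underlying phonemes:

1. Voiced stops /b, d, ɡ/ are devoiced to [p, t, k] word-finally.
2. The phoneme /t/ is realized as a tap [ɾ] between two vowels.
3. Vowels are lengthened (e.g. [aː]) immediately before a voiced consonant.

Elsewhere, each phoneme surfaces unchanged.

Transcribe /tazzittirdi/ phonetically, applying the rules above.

[taːzzittiːrdi]

/t/ (word-initial): rule 2 targets it, but not between two vowels → unchanged [t].
/a/ (between /t/ and /z/): before a voiced consonant, so rule 3 applies → [aː].
/z/ (between /a/ and /z/): no rule targets it → [z].
/z/ — not in any rule's target class → [z].
/i/ (between /z/ and /t/) fails the environment for rule 3, so it stays [i].
/t/ (between /i/ and /t/): rule 2 targets it, but not between two vowels → unchanged [t].
/t/ (between /t/ and /i/): rule 2 targets it, but not between two vowels → unchanged [t].
/i/ (between /t/ and /r/): before a voiced consonant, so rule 3 applies → [iː].
/r/ stays [r].
/d/ (between /r/ and /i/) is in the target of rule 1 but the environment (word-finally) is not met → [d].
/i/ (word-final) is in the target of rule 3 but the environment (before a voiced consonant) is not met → [i].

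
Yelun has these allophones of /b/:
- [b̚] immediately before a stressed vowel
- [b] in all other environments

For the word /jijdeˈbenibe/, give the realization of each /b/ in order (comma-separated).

[b̚], [b]

Occurrence 1 (position 6): immediately before a stressed vowel → [b̚].
Occurrence 2 (position 10): no conditioning environment matches → elsewhere allophone [b].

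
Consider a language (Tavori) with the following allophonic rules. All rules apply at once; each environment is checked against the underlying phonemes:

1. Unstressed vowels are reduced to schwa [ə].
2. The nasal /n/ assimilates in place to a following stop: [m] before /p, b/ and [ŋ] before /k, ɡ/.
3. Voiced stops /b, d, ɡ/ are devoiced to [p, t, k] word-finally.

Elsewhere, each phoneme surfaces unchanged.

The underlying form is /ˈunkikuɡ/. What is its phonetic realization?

/u/ (word-initial) fails the environment for rule 1, so it stays [u].
/n/ — between /u/ and /k/, before a labial or velar stop — surfaces as [ŋ] (rule 2).
/k/ (between /n/ and /i/) is unaffected → [k].
/i/ (between /k/ and /k/) occurs in an unstressed syllable → [ə] by rule 1.
/k/ (between /i/ and /u/): no rule targets it → [k].
/u/ (between /k/ and /ɡ/) occurs in an unstressed syllable → [ə] by rule 1.
/ɡ/ (word-final): word-finally, so rule 3 applies → [k].

[ˈuŋkəkək]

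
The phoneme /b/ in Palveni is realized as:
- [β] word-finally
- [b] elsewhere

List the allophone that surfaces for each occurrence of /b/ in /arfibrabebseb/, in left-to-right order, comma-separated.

[b], [b], [b], [β]

Occurrence 1 (position 5): no conditioning environment matches → elsewhere allophone [b].
Occurrence 2 (position 8): no conditioning environment matches → elsewhere allophone [b].
Occurrence 3 (position 10): no conditioning environment matches → elsewhere allophone [b].
Occurrence 4 (position 13): word-finally → [β].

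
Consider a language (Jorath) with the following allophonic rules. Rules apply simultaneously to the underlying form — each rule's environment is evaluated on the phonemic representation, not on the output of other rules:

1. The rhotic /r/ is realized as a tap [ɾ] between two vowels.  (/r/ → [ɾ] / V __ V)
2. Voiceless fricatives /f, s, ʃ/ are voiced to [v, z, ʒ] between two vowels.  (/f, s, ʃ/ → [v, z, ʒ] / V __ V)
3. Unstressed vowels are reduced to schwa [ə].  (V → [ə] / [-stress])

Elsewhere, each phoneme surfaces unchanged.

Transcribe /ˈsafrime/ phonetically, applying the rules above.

/s/ (word-initial) is in the target of rule 2 but the environment (between two vowels) is not met → [s].
/a/ (between /s/ and /f/): rule 3 targets it, but not in an unstressed syllable → unchanged [a].
/f/ (between /a/ and /r/): rule 2 targets it, but not between two vowels → unchanged [f].
/r/ (between /f/ and /i/) is in the target of rule 1 but the environment (between two vowels) is not met → [r].
/i/ — between /r/ and /m/, in an unstressed syllable — surfaces as [ə] (rule 3).
/e/ — word-final, in an unstressed syllable — surfaces as [ə] (rule 3).

[ˈsafrəmə]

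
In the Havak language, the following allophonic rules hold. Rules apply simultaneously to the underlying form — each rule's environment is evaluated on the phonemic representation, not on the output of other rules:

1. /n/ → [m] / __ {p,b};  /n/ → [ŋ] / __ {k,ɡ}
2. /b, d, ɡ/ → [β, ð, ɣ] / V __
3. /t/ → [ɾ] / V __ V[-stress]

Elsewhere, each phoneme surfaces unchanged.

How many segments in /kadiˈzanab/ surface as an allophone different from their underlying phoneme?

2

Segments that undergo a rule: /d/ → [ð] (rule 2); /b/ → [β] (rule 2).
All other segments surface unchanged.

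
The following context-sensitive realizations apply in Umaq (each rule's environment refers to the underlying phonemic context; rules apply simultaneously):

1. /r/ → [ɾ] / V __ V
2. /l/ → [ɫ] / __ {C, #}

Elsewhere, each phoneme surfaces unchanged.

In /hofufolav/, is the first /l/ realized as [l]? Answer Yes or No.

/l/ (between /o/ and /a/) fails the environment for rule 2, so it stays [l].
The actual realization is [l], which matches [l].

Yes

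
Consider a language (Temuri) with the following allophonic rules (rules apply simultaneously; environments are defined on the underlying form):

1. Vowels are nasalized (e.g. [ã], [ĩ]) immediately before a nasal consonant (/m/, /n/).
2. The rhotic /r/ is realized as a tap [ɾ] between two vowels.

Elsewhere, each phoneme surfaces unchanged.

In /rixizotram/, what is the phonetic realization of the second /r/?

/r/ (between /t/ and /a/): rule 2 targets it, but not between two vowels → unchanged [r].

[r]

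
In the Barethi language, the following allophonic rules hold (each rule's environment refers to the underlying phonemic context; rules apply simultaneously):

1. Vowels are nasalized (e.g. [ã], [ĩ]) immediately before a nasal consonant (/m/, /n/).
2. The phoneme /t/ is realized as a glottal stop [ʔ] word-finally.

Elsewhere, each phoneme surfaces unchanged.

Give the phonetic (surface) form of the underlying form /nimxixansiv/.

[nĩmxixãnsiv]

/n/ — not in any rule's target class → [n].
Rule 1 applies to /i/ (between /n/ and /m/: before a nasal consonant) → [ĩ].
/m/ (between /i/ and /x/): no rule targets it → [m].
/x/ stays [x].
/i/ (between /x/ and /x/): rule 1 targets it, but not before a nasal consonant → unchanged [i].
/x/ stays [x].
/a/ — between /x/ and /n/, before a nasal consonant — surfaces as [ã] (rule 1).
/n/ stays [n].
/s/ stays [s].
/i/ (between /s/ and /v/) fails the environment for rule 1, so it stays [i].
/v/ stays [v].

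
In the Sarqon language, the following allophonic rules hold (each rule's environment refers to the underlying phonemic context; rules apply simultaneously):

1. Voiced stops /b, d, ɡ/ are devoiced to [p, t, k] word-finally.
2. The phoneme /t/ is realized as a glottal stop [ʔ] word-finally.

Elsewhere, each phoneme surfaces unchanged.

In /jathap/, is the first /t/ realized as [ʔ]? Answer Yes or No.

No

/t/ (between /a/ and /h/): rule 2 targets it, but not word-finally → unchanged [t].
The actual realization is [t], not [ʔ].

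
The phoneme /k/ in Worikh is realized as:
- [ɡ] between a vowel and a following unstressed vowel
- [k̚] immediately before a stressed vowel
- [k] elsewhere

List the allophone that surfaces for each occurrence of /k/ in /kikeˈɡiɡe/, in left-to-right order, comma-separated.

[k], [ɡ]

Occurrence 1 (position 1): no conditioning environment matches → elsewhere allophone [k].
Occurrence 2 (position 3): between a vowel and a following unstressed vowel → [ɡ].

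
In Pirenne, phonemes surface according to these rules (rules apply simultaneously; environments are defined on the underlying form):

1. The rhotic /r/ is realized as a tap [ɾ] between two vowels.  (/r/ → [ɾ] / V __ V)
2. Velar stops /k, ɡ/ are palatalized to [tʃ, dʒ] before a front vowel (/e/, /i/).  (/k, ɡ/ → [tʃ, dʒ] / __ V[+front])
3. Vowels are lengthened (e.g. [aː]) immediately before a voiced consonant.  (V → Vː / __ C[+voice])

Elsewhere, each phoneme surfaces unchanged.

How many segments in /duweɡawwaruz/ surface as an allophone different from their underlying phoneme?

6

Segments that undergo a rule: /u/ → [uː] (rule 3); /e/ → [eː] (rule 3); /a/ → [aː] (rule 3); /a/ → [aː] (rule 3); /r/ → [ɾ] (rule 1); /u/ → [uː] (rule 3).
All other segments surface unchanged.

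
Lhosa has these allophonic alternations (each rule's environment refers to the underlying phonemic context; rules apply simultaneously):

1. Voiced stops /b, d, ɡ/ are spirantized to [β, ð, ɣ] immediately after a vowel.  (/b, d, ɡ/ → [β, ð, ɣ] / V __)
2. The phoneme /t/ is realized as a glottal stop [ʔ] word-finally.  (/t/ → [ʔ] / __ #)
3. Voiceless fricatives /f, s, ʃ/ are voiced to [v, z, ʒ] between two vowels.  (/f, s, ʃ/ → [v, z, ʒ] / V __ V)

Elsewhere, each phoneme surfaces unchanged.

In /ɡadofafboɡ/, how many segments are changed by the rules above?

Segments that undergo a rule: /d/ → [ð] (rule 1); /f/ → [v] (rule 3); /ɡ/ → [ɣ] (rule 1).
All other segments surface unchanged.

3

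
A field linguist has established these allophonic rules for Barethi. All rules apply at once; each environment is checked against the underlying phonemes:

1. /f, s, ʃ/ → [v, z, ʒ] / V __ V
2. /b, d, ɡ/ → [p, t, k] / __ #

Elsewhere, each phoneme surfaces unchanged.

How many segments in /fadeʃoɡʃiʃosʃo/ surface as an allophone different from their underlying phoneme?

Segments that undergo a rule: /ʃ/ → [ʒ] (rule 1); /ʃ/ → [ʒ] (rule 1).
All other segments surface unchanged.

2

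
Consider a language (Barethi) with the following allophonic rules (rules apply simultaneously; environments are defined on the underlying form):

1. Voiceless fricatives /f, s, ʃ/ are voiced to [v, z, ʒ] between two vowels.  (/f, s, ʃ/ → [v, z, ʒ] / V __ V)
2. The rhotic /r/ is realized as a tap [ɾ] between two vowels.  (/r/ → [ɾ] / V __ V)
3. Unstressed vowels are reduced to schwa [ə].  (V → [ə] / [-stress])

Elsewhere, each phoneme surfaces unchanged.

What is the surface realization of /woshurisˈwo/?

[wəshəɾəsˈwo]

/o/ meets the environment for rule 3 (in an unstressed syllable) → [ə].
/s/ — between /o/ and /h/; rule 1 does not apply here → [s].
/u/ — between /h/ and /r/, in an unstressed syllable — surfaces as [ə] (rule 3).
/r/ (between /u/ and /i/): between two vowels, so rule 2 applies → [ɾ].
/i/ (between /r/ and /s/) occurs in an unstressed syllable → [ə] by rule 3.
/s/ — between /i/ and /w/; rule 1 does not apply here → [s].
/o/ (word-final) fails the environment for rule 3, so it stays [o].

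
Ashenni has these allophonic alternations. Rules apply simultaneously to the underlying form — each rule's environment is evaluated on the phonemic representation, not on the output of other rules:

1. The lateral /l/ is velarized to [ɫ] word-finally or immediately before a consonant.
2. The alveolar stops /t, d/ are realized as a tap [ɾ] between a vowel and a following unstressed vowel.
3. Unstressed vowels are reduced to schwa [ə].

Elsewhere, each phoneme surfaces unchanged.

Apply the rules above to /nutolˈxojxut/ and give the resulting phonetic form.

/n/ (word-initial): no rule targets it → [n].
/u/ (between /n/ and /t/) occurs in an unstressed syllable → [ə] by rule 3.
/t/ (between /u/ and /o/): between a vowel and a following unstressed vowel, so rule 2 applies → [ɾ].
Rule 3 applies to /o/ (between /t/ and /l/: in an unstressed syllable) → [ə].
/l/ (between /o/ and /x/) occurs word-finally or immediately before a consonant → [ɫ] by rule 1.
/x/ (between /l/ and /o/): no rule targets it → [x].
/o/ — between /x/ and /j/; rule 3 does not apply here → [o].
/j/ (between /o/ and /x/) is unaffected → [j].
/x/ stays [x].
Rule 3 applies to /u/ (between /x/ and /t/: in an unstressed syllable) → [ə].
/t/ (word-final) is in the target of rule 2 but the environment (between a vowel and a following unstressed vowel) is not met → [t].

[nəɾəɫˈxojxət]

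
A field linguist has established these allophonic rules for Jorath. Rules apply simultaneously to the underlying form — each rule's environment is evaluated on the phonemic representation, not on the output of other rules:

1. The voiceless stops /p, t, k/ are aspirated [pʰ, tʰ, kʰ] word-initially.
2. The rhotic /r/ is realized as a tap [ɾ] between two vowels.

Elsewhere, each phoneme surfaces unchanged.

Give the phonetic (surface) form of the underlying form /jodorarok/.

/r/ — between /o/ and /a/, between two vowels — surfaces as [ɾ] (rule 2).
/r/ meets the environment for rule 2 (between two vowels) → [ɾ].
/k/ (word-final) is in the target of rule 1 but the environment (word-initially) is not met → [k].

[jodoɾaɾok]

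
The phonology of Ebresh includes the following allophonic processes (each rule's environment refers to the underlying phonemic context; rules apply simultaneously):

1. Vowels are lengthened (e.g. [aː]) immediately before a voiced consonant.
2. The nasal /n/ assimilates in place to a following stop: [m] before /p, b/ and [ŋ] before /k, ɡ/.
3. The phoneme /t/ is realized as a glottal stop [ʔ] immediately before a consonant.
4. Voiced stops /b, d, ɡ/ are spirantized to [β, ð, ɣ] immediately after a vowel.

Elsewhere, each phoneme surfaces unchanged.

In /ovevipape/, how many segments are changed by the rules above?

Segments that undergo a rule: /o/ → [oː] (rule 1); /e/ → [eː] (rule 1).
All other segments surface unchanged.

2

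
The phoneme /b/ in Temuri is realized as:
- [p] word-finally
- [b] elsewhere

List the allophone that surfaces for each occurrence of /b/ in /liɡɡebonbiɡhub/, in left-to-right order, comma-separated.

Occurrence 1 (position 6): no conditioning environment matches → elsewhere allophone [b].
Occurrence 2 (position 9): no conditioning environment matches → elsewhere allophone [b].
Occurrence 3 (position 14): word-finally → [p].

[b], [b], [p]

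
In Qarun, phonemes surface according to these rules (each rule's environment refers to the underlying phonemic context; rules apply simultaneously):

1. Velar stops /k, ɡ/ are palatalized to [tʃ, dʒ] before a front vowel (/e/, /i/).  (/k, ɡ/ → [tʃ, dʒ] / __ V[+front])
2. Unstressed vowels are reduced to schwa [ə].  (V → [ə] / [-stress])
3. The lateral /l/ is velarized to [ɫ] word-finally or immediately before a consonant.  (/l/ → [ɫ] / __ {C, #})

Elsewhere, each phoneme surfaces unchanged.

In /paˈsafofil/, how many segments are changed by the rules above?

Segments that undergo a rule: /a/ → [ə] (rule 2); /o/ → [ə] (rule 2); /i/ → [ə] (rule 2); /l/ → [ɫ] (rule 3).
All other segments surface unchanged.

4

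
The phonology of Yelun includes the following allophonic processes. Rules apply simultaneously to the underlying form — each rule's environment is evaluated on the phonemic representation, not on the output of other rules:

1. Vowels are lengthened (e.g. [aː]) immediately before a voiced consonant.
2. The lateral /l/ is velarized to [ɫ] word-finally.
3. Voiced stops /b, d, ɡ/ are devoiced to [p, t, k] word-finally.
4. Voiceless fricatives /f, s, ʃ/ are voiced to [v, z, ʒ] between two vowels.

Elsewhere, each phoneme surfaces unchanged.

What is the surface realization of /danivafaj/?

/d/ (word-initial): rule 3 targets it, but not word-finally → unchanged [d].
Rule 1 applies to /a/ (between /d/ and /n/: before a voiced consonant) → [aː].
/n/ (between /a/ and /i/): no rule targets it → [n].
/i/ (between /n/ and /v/): before a voiced consonant, so rule 1 applies → [iː].
/v/ (between /i/ and /a/) is unaffected → [v].
/a/ (between /v/ and /f/) fails the environment for rule 1, so it stays [a].
/f/ meets the environment for rule 4 (between two vowels) → [v].
/a/ — between /f/ and /j/, before a voiced consonant — surfaces as [aː] (rule 1).
/j/ (word-final) is unaffected → [j].

[daːniːvavaːj]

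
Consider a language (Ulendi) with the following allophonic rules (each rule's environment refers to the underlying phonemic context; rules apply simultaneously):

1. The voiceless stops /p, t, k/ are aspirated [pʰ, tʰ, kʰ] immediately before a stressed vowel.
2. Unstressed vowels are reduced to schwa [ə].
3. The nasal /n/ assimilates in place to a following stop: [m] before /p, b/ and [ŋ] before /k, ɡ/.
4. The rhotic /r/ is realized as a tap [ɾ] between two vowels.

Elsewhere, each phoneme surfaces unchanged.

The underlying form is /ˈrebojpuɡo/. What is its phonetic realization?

/r/ (word-initial) is in the target of rule 4 but the environment (between two vowels) is not met → [r].
/e/ (between /r/ and /b/): rule 2 targets it, but not in an unstressed syllable → unchanged [e].
/b/ (between /e/ and /o/): no rule targets it → [b].
/o/ (between /b/ and /j/) occurs in an unstressed syllable → [ə] by rule 2.
/j/ stays [j].
/p/ (between /j/ and /u/): rule 1 targets it, but not immediately before a stressed vowel → unchanged [p].
Rule 2 applies to /u/ (between /p/ and /ɡ/: in an unstressed syllable) → [ə].
/ɡ/ — not in any rule's target class → [ɡ].
/o/ (word-final) occurs in an unstressed syllable → [ə] by rule 2.

[ˈrebəjpəɡə]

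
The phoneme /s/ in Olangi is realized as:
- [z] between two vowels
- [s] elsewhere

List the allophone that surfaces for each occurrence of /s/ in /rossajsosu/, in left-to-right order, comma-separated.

[s], [s], [s], [z]

Occurrence 1 (position 3): no conditioning environment matches → elsewhere allophone [s].
Occurrence 2 (position 4): no conditioning environment matches → elsewhere allophone [s].
Occurrence 3 (position 7): no conditioning environment matches → elsewhere allophone [s].
Occurrence 4 (position 9): between two vowels → [z].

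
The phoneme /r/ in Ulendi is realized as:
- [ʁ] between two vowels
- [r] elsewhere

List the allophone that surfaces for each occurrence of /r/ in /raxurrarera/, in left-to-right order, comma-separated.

[r], [r], [r], [ʁ], [ʁ]

Occurrence 1 (position 1): no conditioning environment matches → elsewhere allophone [r].
Occurrence 2 (position 5): no conditioning environment matches → elsewhere allophone [r].
Occurrence 3 (position 6): no conditioning environment matches → elsewhere allophone [r].
Occurrence 4 (position 8): between two vowels → [ʁ].
Occurrence 5 (position 10): between two vowels → [ʁ].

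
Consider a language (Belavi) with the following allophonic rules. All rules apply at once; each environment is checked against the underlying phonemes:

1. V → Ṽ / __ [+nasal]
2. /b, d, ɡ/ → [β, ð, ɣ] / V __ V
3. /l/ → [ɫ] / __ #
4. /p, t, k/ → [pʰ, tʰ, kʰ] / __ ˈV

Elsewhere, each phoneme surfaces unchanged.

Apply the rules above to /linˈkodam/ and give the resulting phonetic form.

/l/ — word-initial; rule 3 does not apply here → [l].
Rule 1 applies to /i/ (between /l/ and /n/: before a nasal consonant) → [ĩ].
/n/ stays [n].
/k/ meets the environment for rule 4 (immediately before a stressed vowel) → [kʰ].
/o/ (between /k/ and /d/) is in the target of rule 1 but the environment (before a nasal consonant) is not met → [o].
/d/ (between /o/ and /a/) occurs between two vowels → [ð] by rule 2.
/a/ meets the environment for rule 1 (before a nasal consonant) → [ã].
/m/ (word-final): no rule targets it → [m].

[lĩnˈkʰoðãm]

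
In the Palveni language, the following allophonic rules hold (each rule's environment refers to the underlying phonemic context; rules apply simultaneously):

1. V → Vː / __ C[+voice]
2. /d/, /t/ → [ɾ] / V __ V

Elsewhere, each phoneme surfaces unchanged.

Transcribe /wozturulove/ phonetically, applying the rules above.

[woːztuːruːloːve]

/w/ (word-initial): no rule targets it → [w].
/o/ — between /w/ and /z/, before a voiced consonant — surfaces as [oː] (rule 1).
/z/ (between /o/ and /t/): no rule targets it → [z].
/t/ (between /z/ and /u/) fails the environment for rule 2, so it stays [t].
/u/ (between /t/ and /r/) occurs before a voiced consonant → [uː] by rule 1.
/r/ (between /u/ and /u/) is unaffected → [r].
Rule 1 applies to /u/ (between /r/ and /l/: before a voiced consonant) → [uː].
/l/ (between /u/ and /o/) is unaffected → [l].
/o/ (between /l/ and /v/): before a voiced consonant, so rule 1 applies → [oː].
/v/ — not in any rule's target class → [v].
/e/ (word-final) is in the target of rule 1 but the environment (before a voiced consonant) is not met → [e].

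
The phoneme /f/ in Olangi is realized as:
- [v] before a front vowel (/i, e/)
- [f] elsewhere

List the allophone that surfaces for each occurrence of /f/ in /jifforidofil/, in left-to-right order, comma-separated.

[f], [f], [v]

Occurrence 1 (position 3): no conditioning environment matches → elsewhere allophone [f].
Occurrence 2 (position 4): no conditioning environment matches → elsewhere allophone [f].
Occurrence 3 (position 10): before a front vowel (/i, e/) → [v].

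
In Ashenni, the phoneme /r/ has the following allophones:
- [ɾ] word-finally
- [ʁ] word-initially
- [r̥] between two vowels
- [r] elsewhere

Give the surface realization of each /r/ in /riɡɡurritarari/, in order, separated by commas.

[ʁ], [r], [r], [r̥], [r̥]

Occurrence 1 (position 1): word-initially → [ʁ].
Occurrence 2 (position 6): no conditioning environment matches → elsewhere allophone [r].
Occurrence 3 (position 7): no conditioning environment matches → elsewhere allophone [r].
Occurrence 4 (position 11): between two vowels → [r̥].
Occurrence 5 (position 13): between two vowels → [r̥].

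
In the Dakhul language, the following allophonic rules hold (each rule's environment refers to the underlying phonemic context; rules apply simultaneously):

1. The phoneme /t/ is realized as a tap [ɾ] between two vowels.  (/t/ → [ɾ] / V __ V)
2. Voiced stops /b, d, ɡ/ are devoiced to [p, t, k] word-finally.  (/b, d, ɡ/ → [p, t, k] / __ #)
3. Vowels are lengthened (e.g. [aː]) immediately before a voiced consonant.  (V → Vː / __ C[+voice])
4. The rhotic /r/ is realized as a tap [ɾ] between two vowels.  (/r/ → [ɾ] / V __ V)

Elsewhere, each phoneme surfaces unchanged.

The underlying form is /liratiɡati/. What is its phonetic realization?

/l/ — not in any rule's target class → [l].
/i/ meets the environment for rule 3 (before a voiced consonant) → [iː].
Rule 4 applies to /r/ (between /i/ and /a/: between two vowels) → [ɾ].
/a/ (between /r/ and /t/): rule 3 targets it, but not before a voiced consonant → unchanged [a].
Rule 1 applies to /t/ (between /a/ and /i/: between two vowels) → [ɾ].
/i/ (between /t/ and /ɡ/): before a voiced consonant, so rule 3 applies → [iː].
/ɡ/ (between /i/ and /a/) is in the target of rule 2 but the environment (word-finally) is not met → [ɡ].
/a/ — between /ɡ/ and /t/; rule 3 does not apply here → [a].
/t/ (between /a/ and /i/): between two vowels, so rule 1 applies → [ɾ].
/i/ (word-final): rule 3 targets it, but not before a voiced consonant → unchanged [i].

[liːɾaɾiːɡaɾi]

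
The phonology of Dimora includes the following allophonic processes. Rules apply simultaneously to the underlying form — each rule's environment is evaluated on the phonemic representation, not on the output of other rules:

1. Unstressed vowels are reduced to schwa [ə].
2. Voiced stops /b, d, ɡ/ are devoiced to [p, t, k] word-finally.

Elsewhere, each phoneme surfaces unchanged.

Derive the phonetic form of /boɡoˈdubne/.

[bəɡəˈdubnə]

/b/ (word-initial): rule 2 targets it, but not word-finally → unchanged [b].
/o/ (between /b/ and /ɡ/): in an unstressed syllable, so rule 1 applies → [ə].
/ɡ/ — between /o/ and /o/; rule 2 does not apply here → [ɡ].
/o/ — between /ɡ/ and /d/, in an unstressed syllable — surfaces as [ə] (rule 1).
/d/ — between /o/ and /u/; rule 2 does not apply here → [d].
/u/ (between /d/ and /b/) fails the environment for rule 1, so it stays [u].
/b/ (between /u/ and /n/) fails the environment for rule 2, so it stays [b].
/n/ (between /b/ and /e/): no rule targets it → [n].
/e/ meets the environment for rule 1 (in an unstressed syllable) → [ə].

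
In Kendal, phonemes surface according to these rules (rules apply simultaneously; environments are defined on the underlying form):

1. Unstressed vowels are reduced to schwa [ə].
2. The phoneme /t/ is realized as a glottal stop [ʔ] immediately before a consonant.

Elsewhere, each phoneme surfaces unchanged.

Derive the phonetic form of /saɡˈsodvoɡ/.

/s/ — not in any rule's target class → [s].
/a/ (between /s/ and /ɡ/): in an unstressed syllable, so rule 1 applies → [ə].
/ɡ/ (between /a/ and /s/): no rule targets it → [ɡ].
/s/ — not in any rule's target class → [s].
/o/ (between /s/ and /d/) fails the environment for rule 1, so it stays [o].
/d/ — not in any rule's target class → [d].
/v/ stays [v].
/o/ (between /v/ and /ɡ/) occurs in an unstressed syllable → [ə] by rule 1.
/ɡ/ stays [ɡ].

[səɡˈsodvəɡ]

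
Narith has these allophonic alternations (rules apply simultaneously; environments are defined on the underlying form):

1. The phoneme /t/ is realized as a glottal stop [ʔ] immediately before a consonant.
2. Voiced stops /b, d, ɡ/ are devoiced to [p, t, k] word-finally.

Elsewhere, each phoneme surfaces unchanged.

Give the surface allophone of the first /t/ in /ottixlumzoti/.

[ʔ]

Rule 1 applies to /t/ (between /o/ and /t/: immediately before a consonant) → [ʔ].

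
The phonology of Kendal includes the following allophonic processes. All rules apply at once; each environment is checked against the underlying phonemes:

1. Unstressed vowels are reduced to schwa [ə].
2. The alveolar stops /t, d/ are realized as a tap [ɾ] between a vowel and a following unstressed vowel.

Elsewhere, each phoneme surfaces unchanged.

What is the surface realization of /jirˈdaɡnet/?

/j/ (word-initial): no rule targets it → [j].
/i/ (between /j/ and /r/): in an unstressed syllable, so rule 1 applies → [ə].
/r/ (between /i/ and /d/) is unaffected → [r].
/d/ (between /r/ and /a/) is in the target of rule 2 but the environment (between a vowel and a following unstressed vowel) is not met → [d].
/a/ (between /d/ and /ɡ/) is in the target of rule 1 but the environment (in an unstressed syllable) is not met → [a].
/ɡ/ — not in any rule's target class → [ɡ].
/n/ stays [n].
/e/ meets the environment for rule 1 (in an unstressed syllable) → [ə].
/t/ (word-final) is in the target of rule 2 but the environment (between a vowel and a following unstressed vowel) is not met → [t].

[jərˈdaɡnət]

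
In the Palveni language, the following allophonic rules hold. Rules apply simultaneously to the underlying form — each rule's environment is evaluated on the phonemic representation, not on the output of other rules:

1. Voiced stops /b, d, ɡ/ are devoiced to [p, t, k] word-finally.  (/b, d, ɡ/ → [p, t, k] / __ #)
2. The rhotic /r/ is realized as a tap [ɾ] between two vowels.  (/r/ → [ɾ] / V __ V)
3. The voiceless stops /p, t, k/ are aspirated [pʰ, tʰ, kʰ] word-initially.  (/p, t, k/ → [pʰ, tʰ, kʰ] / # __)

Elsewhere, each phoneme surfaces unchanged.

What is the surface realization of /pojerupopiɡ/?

[pʰojeɾupopik]

Rule 3 applies to /p/ (word-initial: word-initially) → [pʰ].
/o/ (between /p/ and /j/) is unaffected → [o].
/j/ — not in any rule's target class → [j].
/e/ stays [e].
/r/ (between /e/ and /u/): between two vowels, so rule 2 applies → [ɾ].
/u/ (between /r/ and /p/) is unaffected → [u].
/p/ (between /u/ and /o/): rule 3 targets it, but not word-initially → unchanged [p].
/o/ stays [o].
/p/ — between /o/ and /i/; rule 3 does not apply here → [p].
/i/ (between /p/ and /ɡ/) is unaffected → [i].
/ɡ/ (word-final): word-finally, so rule 1 applies → [k].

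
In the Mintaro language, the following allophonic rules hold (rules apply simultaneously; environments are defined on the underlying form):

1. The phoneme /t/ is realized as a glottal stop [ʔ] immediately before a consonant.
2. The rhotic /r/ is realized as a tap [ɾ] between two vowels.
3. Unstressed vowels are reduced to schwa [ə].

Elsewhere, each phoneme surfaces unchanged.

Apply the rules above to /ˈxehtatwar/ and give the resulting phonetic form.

/x/ — not in any rule's target class → [x].
/e/ (between /x/ and /h/): rule 3 targets it, but not in an unstressed syllable → unchanged [e].
/h/ (between /e/ and /t/) is unaffected → [h].
/t/ (between /h/ and /a/) is in the target of rule 1 but the environment (immediately before a consonant) is not met → [t].
/a/ (between /t/ and /t/): in an unstressed syllable, so rule 3 applies → [ə].
/t/ (between /a/ and /w/) occurs immediately before a consonant → [ʔ] by rule 1.
/w/ (between /t/ and /a/) is unaffected → [w].
/a/ (between /w/ and /r/) occurs in an unstressed syllable → [ə] by rule 3.
/r/ (word-final) is in the target of rule 2 but the environment (between two vowels) is not met → [r].

[ˈxehtəʔwər]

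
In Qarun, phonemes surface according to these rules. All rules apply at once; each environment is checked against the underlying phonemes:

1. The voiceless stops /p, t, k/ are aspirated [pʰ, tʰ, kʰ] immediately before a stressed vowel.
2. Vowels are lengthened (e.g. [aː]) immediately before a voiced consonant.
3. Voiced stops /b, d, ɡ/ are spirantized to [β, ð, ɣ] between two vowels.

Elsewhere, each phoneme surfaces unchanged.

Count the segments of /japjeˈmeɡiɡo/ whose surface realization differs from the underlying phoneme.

Segments that undergo a rule: /e/ → [eː] (rule 2); /e/ → [eː] (rule 2); /ɡ/ → [ɣ] (rule 3); /i/ → [iː] (rule 2); /ɡ/ → [ɣ] (rule 3).
All other segments surface unchanged.

5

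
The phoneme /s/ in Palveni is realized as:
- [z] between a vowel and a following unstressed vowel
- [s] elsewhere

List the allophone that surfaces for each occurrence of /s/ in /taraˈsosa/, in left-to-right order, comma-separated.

[s], [z]

Occurrence 1 (position 5): no conditioning environment matches → elsewhere allophone [s].
Occurrence 2 (position 7): between a vowel and a following unstressed vowel → [z].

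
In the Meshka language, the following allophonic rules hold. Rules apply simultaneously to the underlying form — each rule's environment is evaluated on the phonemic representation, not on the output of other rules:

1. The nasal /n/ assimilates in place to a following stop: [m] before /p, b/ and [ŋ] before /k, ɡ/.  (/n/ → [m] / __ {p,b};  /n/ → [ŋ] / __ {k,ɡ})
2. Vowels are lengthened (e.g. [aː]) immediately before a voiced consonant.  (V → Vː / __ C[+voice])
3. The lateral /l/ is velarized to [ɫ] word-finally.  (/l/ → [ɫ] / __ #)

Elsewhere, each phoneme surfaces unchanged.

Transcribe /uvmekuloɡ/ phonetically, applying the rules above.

Rule 2 applies to /u/ (word-initial: before a voiced consonant) → [uː].
/e/ (between /m/ and /k/) is in the target of rule 2 but the environment (before a voiced consonant) is not met → [e].
Rule 2 applies to /u/ (between /k/ and /l/: before a voiced consonant) → [uː].
/l/ — between /u/ and /o/; rule 3 does not apply here → [l].
/o/ (between /l/ and /ɡ/) occurs before a voiced consonant → [oː] by rule 2.

[uːvmekuːloːɡ]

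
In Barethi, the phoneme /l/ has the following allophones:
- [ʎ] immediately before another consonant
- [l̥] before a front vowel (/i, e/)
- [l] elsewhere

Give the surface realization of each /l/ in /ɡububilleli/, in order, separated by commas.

Occurrence 1 (position 7): immediately before another consonant → [ʎ].
Occurrence 2 (position 8): before a front vowel (/i, e/) → [l̥].
Occurrence 3 (position 10): before a front vowel (/i, e/) → [l̥].

[ʎ], [l̥], [l̥]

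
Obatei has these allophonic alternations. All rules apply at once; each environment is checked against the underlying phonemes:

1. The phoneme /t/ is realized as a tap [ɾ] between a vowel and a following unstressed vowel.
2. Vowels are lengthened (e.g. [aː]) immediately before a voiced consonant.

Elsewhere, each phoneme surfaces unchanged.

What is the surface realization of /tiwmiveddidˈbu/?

/t/ (word-initial): rule 1 targets it, but not between a vowel and a following unstressed vowel → unchanged [t].
/i/ meets the environment for rule 2 (before a voiced consonant) → [iː].
/w/ stays [w].
/m/ (between /w/ and /i/): no rule targets it → [m].
/i/ (between /m/ and /v/) occurs before a voiced consonant → [iː] by rule 2.
/v/ (between /i/ and /e/): no rule targets it → [v].
/e/ (between /v/ and /d/): before a voiced consonant, so rule 2 applies → [eː].
/d/ — not in any rule's target class → [d].
/d/ (between /d/ and /i/): no rule targets it → [d].
/i/ (between /d/ and /d/): before a voiced consonant, so rule 2 applies → [iː].
/d/ — not in any rule's target class → [d].
/b/ (between /d/ and /u/): no rule targets it → [b].
/u/ (word-final) fails the environment for rule 2, so it stays [u].

[tiːwmiːveːddiːdˈbu]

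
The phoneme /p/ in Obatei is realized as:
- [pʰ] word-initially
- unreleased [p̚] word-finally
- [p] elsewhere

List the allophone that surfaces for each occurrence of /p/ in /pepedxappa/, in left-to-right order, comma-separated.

[pʰ], [p], [p], [p]

Occurrence 1 (position 1): word-initially → [pʰ].
Occurrence 2 (position 3): no conditioning environment matches → elsewhere allophone [p].
Occurrence 3 (position 8): no conditioning environment matches → elsewhere allophone [p].
Occurrence 4 (position 9): no conditioning environment matches → elsewhere allophone [p].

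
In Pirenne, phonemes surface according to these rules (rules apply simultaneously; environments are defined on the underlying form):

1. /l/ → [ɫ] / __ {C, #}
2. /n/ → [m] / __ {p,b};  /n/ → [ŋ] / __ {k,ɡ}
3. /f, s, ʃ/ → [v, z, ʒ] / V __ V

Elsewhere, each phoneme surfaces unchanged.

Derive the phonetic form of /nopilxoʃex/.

/n/ (word-initial) fails the environment for rule 2, so it stays [n].
/o/ — not in any rule's target class → [o].
/p/ — not in any rule's target class → [p].
/i/ stays [i].
/l/ meets the environment for rule 1 (word-finally or immediately before a consonant) → [ɫ].
/x/ (between /l/ and /o/): no rule targets it → [x].
/o/ (between /x/ and /ʃ/): no rule targets it → [o].
/ʃ/ (between /o/ and /e/): between two vowels, so rule 3 applies → [ʒ].
/e/ (between /ʃ/ and /x/): no rule targets it → [e].
/x/ (word-final) is unaffected → [x].

[nopiɫxoʒex]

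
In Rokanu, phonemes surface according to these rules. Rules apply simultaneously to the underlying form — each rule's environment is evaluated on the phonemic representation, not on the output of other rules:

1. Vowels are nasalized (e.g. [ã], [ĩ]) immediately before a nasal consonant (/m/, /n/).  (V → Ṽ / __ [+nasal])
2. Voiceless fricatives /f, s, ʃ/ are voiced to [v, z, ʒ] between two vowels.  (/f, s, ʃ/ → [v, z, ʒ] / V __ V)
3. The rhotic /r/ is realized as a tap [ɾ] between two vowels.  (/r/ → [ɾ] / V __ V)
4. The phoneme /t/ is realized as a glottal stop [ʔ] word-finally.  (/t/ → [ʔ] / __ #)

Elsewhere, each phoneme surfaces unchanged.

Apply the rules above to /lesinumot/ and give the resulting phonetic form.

[lezĩnũmoʔ]

/e/ (between /l/ and /s/) is in the target of rule 1 but the environment (before a nasal consonant) is not met → [e].
Rule 2 applies to /s/ (between /e/ and /i/: between two vowels) → [z].
/i/ (between /s/ and /n/): before a nasal consonant, so rule 1 applies → [ĩ].
/u/ (between /n/ and /m/) occurs before a nasal consonant → [ũ] by rule 1.
/o/ (between /m/ and /t/) is in the target of rule 1 but the environment (before a nasal consonant) is not met → [o].
/t/ — word-final, word-finally — surfaces as [ʔ] (rule 4).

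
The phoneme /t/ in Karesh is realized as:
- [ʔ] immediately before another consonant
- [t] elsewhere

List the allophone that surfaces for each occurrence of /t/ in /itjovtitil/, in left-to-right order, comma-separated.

Occurrence 1 (position 2): immediately before another consonant → [ʔ].
Occurrence 2 (position 6): no conditioning environment matches → elsewhere allophone [t].
Occurrence 3 (position 8): no conditioning environment matches → elsewhere allophone [t].

[ʔ], [t], [t]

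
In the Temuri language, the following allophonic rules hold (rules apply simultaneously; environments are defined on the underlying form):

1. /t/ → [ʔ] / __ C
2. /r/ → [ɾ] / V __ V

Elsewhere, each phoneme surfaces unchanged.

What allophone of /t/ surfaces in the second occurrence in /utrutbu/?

/t/ (between /u/ and /b/) occurs immediately before a consonant → [ʔ] by rule 1.

[ʔ]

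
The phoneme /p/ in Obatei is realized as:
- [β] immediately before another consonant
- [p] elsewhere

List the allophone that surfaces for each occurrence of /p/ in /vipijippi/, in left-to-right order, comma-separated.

[p], [β], [p]

Occurrence 1 (position 3): no conditioning environment matches → elsewhere allophone [p].
Occurrence 2 (position 7): immediately before another consonant → [β].
Occurrence 3 (position 8): no conditioning environment matches → elsewhere allophone [p].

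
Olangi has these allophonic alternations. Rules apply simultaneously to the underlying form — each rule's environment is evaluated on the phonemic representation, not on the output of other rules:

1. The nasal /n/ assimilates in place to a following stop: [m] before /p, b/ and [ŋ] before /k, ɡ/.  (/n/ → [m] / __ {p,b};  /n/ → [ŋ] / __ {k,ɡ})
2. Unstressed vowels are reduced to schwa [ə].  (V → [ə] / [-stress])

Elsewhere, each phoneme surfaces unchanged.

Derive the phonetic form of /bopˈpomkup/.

[bəpˈpomkəp]

/b/ (word-initial) is unaffected → [b].
/o/ meets the environment for rule 2 (in an unstressed syllable) → [ə].
/p/ — not in any rule's target class → [p].
/p/ (between /p/ and /o/): no rule targets it → [p].
/o/ — between /p/ and /m/; rule 2 does not apply here → [o].
/m/ — not in any rule's target class → [m].
/k/ stays [k].
/u/ (between /k/ and /p/) occurs in an unstressed syllable → [ə] by rule 2.
/p/ stays [p].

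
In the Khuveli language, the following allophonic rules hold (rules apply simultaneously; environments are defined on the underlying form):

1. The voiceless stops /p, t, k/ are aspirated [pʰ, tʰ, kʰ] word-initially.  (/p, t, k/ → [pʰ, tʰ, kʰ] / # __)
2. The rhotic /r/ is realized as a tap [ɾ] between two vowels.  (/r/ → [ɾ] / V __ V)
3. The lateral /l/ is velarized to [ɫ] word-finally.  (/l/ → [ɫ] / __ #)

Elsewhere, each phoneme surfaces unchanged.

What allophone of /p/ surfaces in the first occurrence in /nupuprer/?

[p]

/p/ (between /u/ and /u/) fails the environment for rule 1, so it stays [p].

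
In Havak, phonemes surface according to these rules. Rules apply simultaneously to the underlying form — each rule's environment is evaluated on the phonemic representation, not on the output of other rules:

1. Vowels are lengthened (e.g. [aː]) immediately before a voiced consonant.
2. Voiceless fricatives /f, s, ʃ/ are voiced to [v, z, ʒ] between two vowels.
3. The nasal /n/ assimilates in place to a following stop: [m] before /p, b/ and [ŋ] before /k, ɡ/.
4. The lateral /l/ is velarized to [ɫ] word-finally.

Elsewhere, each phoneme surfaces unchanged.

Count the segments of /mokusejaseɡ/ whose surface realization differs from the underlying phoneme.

4

Segments that undergo a rule: /s/ → [z] (rule 2); /e/ → [eː] (rule 1); /s/ → [z] (rule 2); /e/ → [eː] (rule 1).
All other segments surface unchanged.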